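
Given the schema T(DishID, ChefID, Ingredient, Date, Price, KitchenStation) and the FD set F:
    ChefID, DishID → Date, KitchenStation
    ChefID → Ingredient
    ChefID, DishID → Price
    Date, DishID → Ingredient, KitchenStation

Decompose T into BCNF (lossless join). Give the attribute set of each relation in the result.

Candidate key of the original relation: {ChefID, DishID}.
In {ChefID, Date, DishID, Ingredient, KitchenStation, Price}, {ChefID} is not a superkey ({ChefID}⁺ restricted to this set is {ChefID, Ingredient}), so split on ChefID → Ingredient into {ChefID, Ingredient} and {ChefID, Date, DishID, KitchenStation, Price}.
{ChefID, Ingredient} is in BCNF.
In {ChefID, Date, DishID, KitchenStation, Price}, {Date, DishID} is not a superkey ({Date, DishID}⁺ restricted to this set is {Date, DishID, KitchenStation}), so split on Date, DishID → KitchenStation into {Date, DishID, KitchenStation} and {ChefID, Date, DishID, Price}.
{Date, DishID, KitchenStation} is in BCNF.
{ChefID, Date, DishID, Price} is in BCNF.

{ChefID, Date, DishID, Price}; {ChefID, Ingredient}; {Date, DishID, KitchenStation}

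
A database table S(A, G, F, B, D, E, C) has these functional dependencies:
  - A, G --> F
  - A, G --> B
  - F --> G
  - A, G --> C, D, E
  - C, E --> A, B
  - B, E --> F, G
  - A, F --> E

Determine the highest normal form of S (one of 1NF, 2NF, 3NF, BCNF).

Candidate keys: {A, B, E}, {A, F}, {A, G}, {C, E}. Prime attributes: {A, B, C, E, F, G}.
F --> G: {F}⁺ = {F, G}, which is not all of the attributes, so the left side is not a superkey — BCNF is violated.
But every attribute on its right side ({G}) is prime, and the same holds for every other non-superkey FD, so 3NF still holds.

3NF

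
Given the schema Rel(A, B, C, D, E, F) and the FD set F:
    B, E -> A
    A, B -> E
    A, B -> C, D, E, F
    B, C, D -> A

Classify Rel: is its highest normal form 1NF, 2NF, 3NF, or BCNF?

Candidate keys: {A, B}, {B, C, D}, {B, E}. Prime attributes: {A, B, C, D, E}.
Each dependency's left side is a superkey — BCNF holds.

BCNF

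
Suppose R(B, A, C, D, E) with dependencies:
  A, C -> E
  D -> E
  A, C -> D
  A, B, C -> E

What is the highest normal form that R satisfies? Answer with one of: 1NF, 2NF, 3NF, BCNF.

Candidate key: {A, B, C}. Prime attributes: {A, B, C}.
A, C -> E: {A, C}⁺ = {A, C, D, E}, which is not all of the attributes, so the left side is not a superkey — BCNF is violated.
A, C -> E has non-prime {E} on the right and a non-superkey on the left, so 3NF fails.
{A, C} is a proper subset of the key {A, B, C}, and {A, C}⁺ contains the non-prime attributes {D, E} — a partial dependency, so 2NF is violated.

1NF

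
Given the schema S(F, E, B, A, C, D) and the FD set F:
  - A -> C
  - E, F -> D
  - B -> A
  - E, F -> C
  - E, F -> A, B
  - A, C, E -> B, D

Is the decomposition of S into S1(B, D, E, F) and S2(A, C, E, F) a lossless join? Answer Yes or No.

Yes

The shared attributes are {E, F} and {E, F}⁺ = {A, B, C, D, E, F}.
This includes all of S1, so the common attributes are a superkey of S1 — the join is lossless.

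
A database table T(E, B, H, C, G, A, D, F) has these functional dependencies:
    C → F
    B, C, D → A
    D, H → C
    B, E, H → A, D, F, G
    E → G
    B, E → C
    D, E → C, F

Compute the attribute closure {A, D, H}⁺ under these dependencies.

Start with {A, D, H}.
D, H → C applies; add {C} → now {A, C, D, H}.
C → F applies; add {F} → now {A, C, D, F, H}.
No further FD applies.

{A, C, D, F, H}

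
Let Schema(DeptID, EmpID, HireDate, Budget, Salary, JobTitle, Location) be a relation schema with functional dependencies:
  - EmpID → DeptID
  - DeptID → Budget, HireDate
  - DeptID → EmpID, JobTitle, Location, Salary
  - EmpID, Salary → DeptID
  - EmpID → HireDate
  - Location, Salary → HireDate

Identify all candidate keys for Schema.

{DeptID}⁺ = {Budget, DeptID, EmpID, HireDate, JobTitle, Location, Salary}, which is every attribute, so {DeptID} is a candidate key.
{EmpID}⁺ = {Budget, DeptID, EmpID, HireDate, JobTitle, Location, Salary}, which is every attribute, so {EmpID} is a candidate key.
These are minimal and exhaustive — every other superkey contains one of them.

{DeptID}, {EmpID}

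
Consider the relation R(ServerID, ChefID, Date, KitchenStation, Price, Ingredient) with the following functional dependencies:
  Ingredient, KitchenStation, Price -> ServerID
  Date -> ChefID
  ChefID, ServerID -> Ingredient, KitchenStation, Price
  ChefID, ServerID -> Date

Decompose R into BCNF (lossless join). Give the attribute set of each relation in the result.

Candidate keys of the original relation: {ChefID, Ingredient, KitchenStation, Price}, {ChefID, ServerID}, {Date, Ingredient, KitchenStation, Price}, {Date, ServerID}.
{ChefID, Date, Ingredient, KitchenStation, Price, ServerID}: {Ingredient, KitchenStation, Price} determines {Ingredient, KitchenStation, Price, ServerID} here but is not a superkey — split on Ingredient, KitchenStation, Price -> ServerID, giving {Ingredient, KitchenStation, Price, ServerID} and {ChefID, Date, Ingredient, KitchenStation, Price}.
{Ingredient, KitchenStation, Price, ServerID} has no BCNF violation.
{ChefID, Date, Ingredient, KitchenStation, Price}: {Date} determines {ChefID, Date} here but is not a superkey — split on Date -> ChefID, giving {ChefID, Date} and {Date, Ingredient, KitchenStation, Price}.
{ChefID, Date} has no BCNF violation.
{Date, Ingredient, KitchenStation, Price} has no BCNF violation.

{ChefID, Date}; {Date, Ingredient, KitchenStation, Price}; {Ingredient, KitchenStation, Price, ServerID}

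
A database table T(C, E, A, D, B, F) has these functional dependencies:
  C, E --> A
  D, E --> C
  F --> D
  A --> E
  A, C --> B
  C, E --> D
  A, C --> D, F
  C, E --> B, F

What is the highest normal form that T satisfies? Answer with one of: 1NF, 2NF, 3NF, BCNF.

3NF

Candidate keys: {A, C}, {A, D}, {A, F}, {C, E}, {D, E}, {E, F}. Prime attributes: {A, C, D, E, F}.
F --> D breaks BCNF: {F}⁺ = {D, F}, so {F} is not a superkey.
Since {D} ⊆ prime attributes and every other non-superkey FD also has a prime right side, the schema is in 3NF.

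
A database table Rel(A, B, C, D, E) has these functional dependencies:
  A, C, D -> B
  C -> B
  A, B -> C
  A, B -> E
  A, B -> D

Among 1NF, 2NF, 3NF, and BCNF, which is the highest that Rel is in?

3NF

Candidate keys: {A, B}, {A, C}. Prime attributes: {A, B, C}.
C -> B: {C}⁺ = {B, C}, which is not all of the attributes, so the left side is not a superkey — BCNF is violated.
Its right-hand attributes {B} are all prime, as are those of every other non-superkey FD — the relation is in 3NF.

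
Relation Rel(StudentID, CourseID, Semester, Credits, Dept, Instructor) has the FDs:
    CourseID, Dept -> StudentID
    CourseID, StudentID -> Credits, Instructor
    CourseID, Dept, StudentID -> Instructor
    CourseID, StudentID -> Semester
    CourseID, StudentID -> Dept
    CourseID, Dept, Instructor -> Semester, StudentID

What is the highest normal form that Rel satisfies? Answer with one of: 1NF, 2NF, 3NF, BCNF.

Candidate keys: {CourseID, Dept}, {CourseID, StudentID}. Prime attributes: {CourseID, Dept, StudentID}.
The left-hand side of every FD is a superkey, so BCNF is satisfied.

BCNF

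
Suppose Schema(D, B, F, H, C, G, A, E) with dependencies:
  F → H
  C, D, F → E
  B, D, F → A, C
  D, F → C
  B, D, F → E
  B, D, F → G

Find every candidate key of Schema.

{B, D, F}

No FD produces {B, D, F}, so they must be in every candidate key.
Closure of {B, D, F} is {A, B, C, D, E, F, G, H}, the whole schema; {B, D, F} is a candidate key.
Every other attribute set either contains this one or has a smaller closure.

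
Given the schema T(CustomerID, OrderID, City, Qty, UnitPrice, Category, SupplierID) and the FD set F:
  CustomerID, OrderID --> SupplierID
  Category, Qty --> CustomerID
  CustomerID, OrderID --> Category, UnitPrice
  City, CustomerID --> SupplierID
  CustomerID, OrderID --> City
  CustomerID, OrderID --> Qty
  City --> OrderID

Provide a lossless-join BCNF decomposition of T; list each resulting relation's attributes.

Candidate keys of the original relation: {Category, City, Qty}, {Category, OrderID, Qty}, {City, CustomerID}, {CustomerID, OrderID}.
In {Category, City, CustomerID, OrderID, Qty, SupplierID, UnitPrice}, {Category, Qty} is not a superkey ({Category, Qty}⁺ restricted to this set is {Category, CustomerID, Qty}), so split on Category, Qty --> CustomerID into {Category, CustomerID, Qty} and {Category, City, OrderID, Qty, SupplierID, UnitPrice}.
{Category, CustomerID, Qty}: every determinant is a superkey — BCNF.
In {Category, City, OrderID, Qty, SupplierID, UnitPrice}, {City} is not a superkey ({City}⁺ restricted to this set is {City, OrderID}), so split on City --> OrderID into {City, OrderID} and {Category, City, Qty, SupplierID, UnitPrice}.
{City, OrderID}: every determinant is a superkey — BCNF.
{Category, City, Qty, SupplierID, UnitPrice}: every determinant is a superkey — BCNF.

{Category, City, Qty, SupplierID, UnitPrice}; {Category, CustomerID, Qty}; {City, OrderID}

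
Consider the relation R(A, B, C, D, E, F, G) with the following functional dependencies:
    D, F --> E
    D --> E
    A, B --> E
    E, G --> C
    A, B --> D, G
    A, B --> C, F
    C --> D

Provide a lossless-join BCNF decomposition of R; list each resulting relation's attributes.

Candidate key of the original relation: {A, B}.
Within {A, B, C, D, E, F, G}: {D, F}⁺ ∩ {A, B, C, D, E, F, G} = {D, E, F}, not the whole set, so D, F --> E violates BCNF; decompose into {D, E, F} and {A, B, C, D, F, G}.
Within {D, E, F}: {D}⁺ ∩ {D, E, F} = {D, E}, not the whole set, so D --> E violates BCNF; decompose into {D, E} and {D, F}.
{D, E}: every determinant is a superkey — BCNF.
{D, F}: every determinant is a superkey — BCNF.
Within {A, B, C, D, F, G}: {C}⁺ ∩ {A, B, C, D, F, G} = {C, D}, not the whole set, so C --> D violates BCNF; decompose into {C, D} and {A, B, C, F, G}.
{C, D}: every determinant is a superkey — BCNF.
{A, B, C, F, G}: every determinant is a superkey — BCNF.

{A, B, C, F, G}; {C, D}; {D, E}; {D, F}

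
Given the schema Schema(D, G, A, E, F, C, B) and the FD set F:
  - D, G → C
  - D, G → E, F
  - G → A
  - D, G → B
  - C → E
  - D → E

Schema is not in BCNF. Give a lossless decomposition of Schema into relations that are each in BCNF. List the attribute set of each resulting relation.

Candidate key of the original relation: {D, G}.
In {A, B, C, D, E, F, G}, {G} is not a superkey ({G}⁺ restricted to this set is {A, G}), so split on G → A into {A, G} and {B, C, D, E, F, G}.
{A, G} has no BCNF violation.
In {B, C, D, E, F, G}, {C} is not a superkey ({C}⁺ restricted to this set is {C, E}), so split on C → E into {C, E} and {B, C, D, F, G}.
{C, E} has no BCNF violation.
{B, C, D, F, G} has no BCNF violation.

{A, G}; {B, C, D, F, G}; {C, E}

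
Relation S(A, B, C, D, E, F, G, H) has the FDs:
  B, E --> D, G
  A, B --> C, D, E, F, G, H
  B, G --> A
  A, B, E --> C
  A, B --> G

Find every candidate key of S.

{A, B}, {B, E}, {B, G}

Attributes never on any right-hand side: {B} — every candidate key must contain it.
{A, B}⁺ = {A, B, C, D, E, F, G, H} — all of the relation — so {A, B} is a candidate key.
{B, E}⁺ = {A, B, C, D, E, F, G, H} — all of the relation — so {B, E} is a candidate key.
{B, G}⁺ = {A, B, C, D, E, F, G, H} — all of the relation — so {B, G} is a candidate key.
No proper subset of any of these is a key, and no other minimal superkey exists.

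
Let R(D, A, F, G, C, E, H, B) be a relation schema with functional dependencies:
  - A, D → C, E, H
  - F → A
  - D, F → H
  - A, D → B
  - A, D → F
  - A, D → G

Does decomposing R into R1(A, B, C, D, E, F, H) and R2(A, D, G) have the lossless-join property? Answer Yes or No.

Yes

R1 ∩ R2 = {A, D}; its closure under F is {A, B, C, D, E, F, G, H}.
This includes all of R1, so the common attributes are a superkey of R1 — the join is lossless.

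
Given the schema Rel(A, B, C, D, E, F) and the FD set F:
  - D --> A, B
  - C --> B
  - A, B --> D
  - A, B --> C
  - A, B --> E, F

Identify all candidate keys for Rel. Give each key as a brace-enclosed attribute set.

{D}⁺ = {A, B, C, D, E, F} — all of the relation — so {D} is a candidate key.
{A, B}⁺ = {A, B, C, D, E, F} — all of the relation — so {A, B} is a candidate key.
{A, C}⁺ = {A, B, C, D, E, F} — all of the relation — so {A, C} is a candidate key.
Any other superkey properly contains one of these, so there are no further candidate keys.

{A, B}, {A, C}, {D}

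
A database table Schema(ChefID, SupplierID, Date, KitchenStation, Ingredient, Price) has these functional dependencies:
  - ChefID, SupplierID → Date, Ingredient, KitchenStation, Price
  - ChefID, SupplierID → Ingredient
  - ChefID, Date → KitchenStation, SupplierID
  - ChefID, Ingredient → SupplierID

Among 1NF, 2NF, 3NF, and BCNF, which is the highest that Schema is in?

BCNF

Candidate keys: {ChefID, Date}, {ChefID, Ingredient}, {ChefID, SupplierID}. Prime attributes: {ChefID, Date, Ingredient, SupplierID}.
The left-hand side of every FD is a superkey, so BCNF is satisfied.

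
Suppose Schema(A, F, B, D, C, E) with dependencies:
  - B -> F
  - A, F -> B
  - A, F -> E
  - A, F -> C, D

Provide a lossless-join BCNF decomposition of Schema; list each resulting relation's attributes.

{A, B, C, D, E}; {B, F}

Candidate keys of the original relation: {A, B}, {A, F}.
{A, B, C, D, E, F}: {B} determines {B, F} here but is not a superkey — split on B -> F, giving {B, F} and {A, B, C, D, E}.
{B, F}: every determinant is a superkey — BCNF.
{A, B, C, D, E}: every determinant is a superkey — BCNF.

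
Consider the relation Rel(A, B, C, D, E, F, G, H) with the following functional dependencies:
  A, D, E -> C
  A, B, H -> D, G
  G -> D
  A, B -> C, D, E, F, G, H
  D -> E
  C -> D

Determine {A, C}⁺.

Start with {A, C}.
C -> D applies; add {D} → now {A, C, D}.
D -> E applies; add {E} → now {A, C, D, E}.
No further FD applies.

{A, C, D, E}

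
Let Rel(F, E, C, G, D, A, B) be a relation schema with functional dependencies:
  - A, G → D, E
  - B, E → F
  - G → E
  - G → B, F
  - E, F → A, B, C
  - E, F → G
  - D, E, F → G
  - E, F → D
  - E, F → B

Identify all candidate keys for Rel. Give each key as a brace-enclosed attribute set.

{G}⁺ = {A, B, C, D, E, F, G} — all of the relation — so {G} is a candidate key.
{B, E}⁺ = {A, B, C, D, E, F, G} — all of the relation — so {B, E} is a candidate key.
{E, F}⁺ = {A, B, C, D, E, F, G} — all of the relation — so {E, F} is a candidate key.
Any other superkey properly contains one of these, so there are no further candidate keys.

{B, E}, {E, F}, {G}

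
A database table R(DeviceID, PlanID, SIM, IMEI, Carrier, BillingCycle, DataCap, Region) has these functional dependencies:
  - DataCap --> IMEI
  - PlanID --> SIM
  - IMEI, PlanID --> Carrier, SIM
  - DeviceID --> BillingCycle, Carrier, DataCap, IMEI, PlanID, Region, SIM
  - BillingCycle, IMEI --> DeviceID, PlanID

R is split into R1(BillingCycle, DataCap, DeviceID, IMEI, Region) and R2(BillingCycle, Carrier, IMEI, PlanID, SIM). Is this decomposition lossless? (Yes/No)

Yes

Common attributes: {BillingCycle, IMEI}; their closure is {BillingCycle, Carrier, DataCap, DeviceID, IMEI, PlanID, Region, SIM}.
R1 is contained in that closure, so R1 ∩ R2 --> R1 holds and the join is lossless.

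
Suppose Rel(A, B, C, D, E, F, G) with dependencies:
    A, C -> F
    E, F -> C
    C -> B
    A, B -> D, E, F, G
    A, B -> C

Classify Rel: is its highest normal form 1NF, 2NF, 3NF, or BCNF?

3NF

Candidate keys: {A, B}, {A, C}, {A, E, F}. Prime attributes: {A, B, C, E, F}.
For E, F -> C we have {E, F}⁺ = {B, C, E, F}; {E, F} is not a superkey, so BCNF fails.
But every attribute on its right side ({C}) is prime, and the same holds for every other non-superkey FD, so 3NF still holds.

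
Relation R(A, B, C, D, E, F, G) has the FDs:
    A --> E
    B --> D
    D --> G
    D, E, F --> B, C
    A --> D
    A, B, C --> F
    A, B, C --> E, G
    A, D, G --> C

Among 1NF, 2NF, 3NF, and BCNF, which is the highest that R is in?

1NF

Candidate keys: {A, B}, {A, F}. Prime attributes: {A, B, F}.
For A --> E we have {A}⁺ = {A, C, D, E, G}; {A} is not a superkey, so BCNF fails.
Because {E} is non-prime and the left side of A --> E is not a superkey, the relation is not in 3NF.
The proper key subset {A} of {A, B} determines non-prime {C, D, E, G}, so the relation is not even in 2NF.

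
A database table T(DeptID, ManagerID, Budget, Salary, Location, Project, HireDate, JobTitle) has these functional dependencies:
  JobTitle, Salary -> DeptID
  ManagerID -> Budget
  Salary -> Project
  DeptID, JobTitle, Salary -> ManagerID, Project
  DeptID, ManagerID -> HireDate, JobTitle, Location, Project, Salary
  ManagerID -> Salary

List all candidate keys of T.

{DeptID, ManagerID}, {JobTitle, ManagerID}, {JobTitle, Salary}

{DeptID, ManagerID}⁺ = {Budget, DeptID, HireDate, JobTitle, Location, ManagerID, Project, Salary} — all of the relation — so {DeptID, ManagerID} is a candidate key.
{JobTitle, ManagerID}⁺ = {Budget, DeptID, HireDate, JobTitle, Location, ManagerID, Project, Salary} — all of the relation — so {JobTitle, ManagerID} is a candidate key.
{JobTitle, Salary}⁺ = {Budget, DeptID, HireDate, JobTitle, Location, ManagerID, Project, Salary} — all of the relation — so {JobTitle, Salary} is a candidate key.
Any other superkey properly contains one of these, so there are no further candidate keys.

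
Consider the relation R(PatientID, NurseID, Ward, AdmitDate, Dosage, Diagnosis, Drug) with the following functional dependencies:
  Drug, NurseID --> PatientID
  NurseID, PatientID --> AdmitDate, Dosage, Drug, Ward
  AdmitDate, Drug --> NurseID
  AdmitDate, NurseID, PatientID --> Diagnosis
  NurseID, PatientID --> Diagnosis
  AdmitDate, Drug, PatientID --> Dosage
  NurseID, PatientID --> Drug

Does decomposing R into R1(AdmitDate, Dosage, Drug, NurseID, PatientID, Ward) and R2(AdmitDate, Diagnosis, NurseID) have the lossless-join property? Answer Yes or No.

The shared attributes are {AdmitDate, NurseID} and {AdmitDate, NurseID}⁺ = {AdmitDate, NurseID}.
Neither R1 nor R2 is contained in that closure, so the decomposition is lossy.

No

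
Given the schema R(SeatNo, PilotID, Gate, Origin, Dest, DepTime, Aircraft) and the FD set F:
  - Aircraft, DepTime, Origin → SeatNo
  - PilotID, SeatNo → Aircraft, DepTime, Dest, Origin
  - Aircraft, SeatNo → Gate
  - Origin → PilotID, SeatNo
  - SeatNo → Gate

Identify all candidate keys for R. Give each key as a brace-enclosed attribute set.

{Origin}, {PilotID, SeatNo}

{Origin} is a candidate key since {Origin}⁺ = {Aircraft, DepTime, Dest, Gate, Origin, PilotID, SeatNo} covers every attribute.
{PilotID, SeatNo} is a candidate key since {PilotID, SeatNo}⁺ = {Aircraft, DepTime, Dest, Gate, Origin, PilotID, SeatNo} covers every attribute.
Any other superkey properly contains one of these, so there are no further candidate keys.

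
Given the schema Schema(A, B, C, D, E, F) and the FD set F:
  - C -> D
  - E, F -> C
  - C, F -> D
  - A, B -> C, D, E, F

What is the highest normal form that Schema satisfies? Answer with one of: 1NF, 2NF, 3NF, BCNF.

Candidate key: {A, B}. Prime attributes: {A, B}.
C -> D breaks BCNF: {C}⁺ = {C, D}, so {C} is not a superkey.
C -> D determines the non-prime attribute {D} from a non-superkey — 3NF is violated.
No non-prime attribute depends on a proper subset of any candidate key, so 2NF holds.

2NF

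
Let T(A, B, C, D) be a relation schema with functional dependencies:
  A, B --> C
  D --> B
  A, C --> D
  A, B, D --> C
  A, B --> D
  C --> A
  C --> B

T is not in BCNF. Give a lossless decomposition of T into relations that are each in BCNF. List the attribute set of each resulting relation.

{A, C, D}; {B, D}

Candidate keys of the original relation: {A, B}, {A, D}, {C}.
{A, B, C, D}: {D} determines {B, D} here but is not a superkey — split on D --> B, giving {B, D} and {A, C, D}.
{B, D} has no BCNF violation.
{A, C, D} has no BCNF violation.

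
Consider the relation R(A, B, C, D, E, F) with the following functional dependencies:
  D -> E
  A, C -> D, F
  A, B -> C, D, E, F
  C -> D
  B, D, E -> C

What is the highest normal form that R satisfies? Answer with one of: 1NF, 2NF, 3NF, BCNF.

Candidate key: {A, B}. Prime attributes: {A, B}.
For D -> E we have {D}⁺ = {D, E}; {D} is not a superkey, so BCNF fails.
D -> E determines the non-prime attribute {E} from a non-superkey — 3NF is violated.
Checking every proper subset of each key, none determines a non-prime attribute — 2NF is satisfied.

2NF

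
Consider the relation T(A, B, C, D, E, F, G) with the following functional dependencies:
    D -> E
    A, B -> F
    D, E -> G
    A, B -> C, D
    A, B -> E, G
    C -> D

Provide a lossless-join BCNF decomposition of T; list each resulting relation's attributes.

{A, B, C, F}; {C, D}; {D, E, G}

Candidate key of the original relation: {A, B}.
Within {A, B, C, D, E, F, G}: {D}⁺ ∩ {A, B, C, D, E, F, G} = {D, E, G}, not the whole set, so D -> E, G violates BCNF; decompose into {D, E, G} and {A, B, C, D, F}.
{D, E, G} has no BCNF violation.
Within {A, B, C, D, F}: {C}⁺ ∩ {A, B, C, D, F} = {C, D}, not the whole set, so C -> D violates BCNF; decompose into {C, D} and {A, B, C, F}.
{C, D} has no BCNF violation.
{A, B, C, F} has no BCNF violation.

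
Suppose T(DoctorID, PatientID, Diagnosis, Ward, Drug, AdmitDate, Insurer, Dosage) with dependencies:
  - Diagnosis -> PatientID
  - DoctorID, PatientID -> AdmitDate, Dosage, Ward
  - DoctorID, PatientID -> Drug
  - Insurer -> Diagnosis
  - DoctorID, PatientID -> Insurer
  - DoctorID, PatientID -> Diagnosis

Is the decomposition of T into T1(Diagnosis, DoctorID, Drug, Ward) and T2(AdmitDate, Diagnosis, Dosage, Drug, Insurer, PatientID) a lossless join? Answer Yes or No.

No

Common attributes: {Diagnosis, Drug}; their closure is {Diagnosis, Drug, PatientID}.
Neither T1 nor T2 is contained in that closure, so the decomposition is lossy.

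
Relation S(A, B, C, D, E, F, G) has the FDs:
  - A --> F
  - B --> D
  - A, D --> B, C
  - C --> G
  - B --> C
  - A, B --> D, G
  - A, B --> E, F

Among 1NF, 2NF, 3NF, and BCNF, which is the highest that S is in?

1NF

Candidate keys: {A, B}, {A, D}. Prime attributes: {A, B, D}.
A --> F: {A}⁺ = {A, F}, which is not all of the attributes, so the left side is not a superkey — BCNF is violated.
A --> F determines the non-prime attribute {F} from a non-superkey — 3NF is violated.
Since {A} ⊂ {A, B} and {A}⁺ ⊇ {F} with {F} non-prime, there is a partial dependency; 2NF fails.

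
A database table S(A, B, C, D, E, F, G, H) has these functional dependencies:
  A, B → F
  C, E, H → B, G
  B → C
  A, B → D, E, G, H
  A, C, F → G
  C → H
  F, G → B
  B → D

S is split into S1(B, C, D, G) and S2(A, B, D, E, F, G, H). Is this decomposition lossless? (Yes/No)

Yes

The shared attributes are {B, D, G} and {B, D, G}⁺ = {B, C, D, G, H}.
S1 is contained in that closure, so S1 ∩ S2 → S1 holds and the join is lossless.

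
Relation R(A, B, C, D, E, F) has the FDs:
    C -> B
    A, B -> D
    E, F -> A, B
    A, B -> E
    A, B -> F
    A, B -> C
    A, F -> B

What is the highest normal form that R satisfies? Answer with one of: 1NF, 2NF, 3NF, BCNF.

3NF

Candidate keys: {A, B}, {A, C}, {A, F}, {E, F}. Prime attributes: {A, B, C, E, F}.
For C -> B we have {C}⁺ = {B, C}; {C} is not a superkey, so BCNF fails.
Since {B} ⊆ prime attributes and every other non-superkey FD also has a prime right side, the schema is in 3NF.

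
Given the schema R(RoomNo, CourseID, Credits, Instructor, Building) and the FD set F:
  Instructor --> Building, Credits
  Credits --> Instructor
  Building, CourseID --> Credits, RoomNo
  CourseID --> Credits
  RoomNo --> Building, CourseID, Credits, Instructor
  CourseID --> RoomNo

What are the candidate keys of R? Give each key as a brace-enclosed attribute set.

{CourseID}⁺ = {Building, CourseID, Credits, Instructor, RoomNo} — all of the relation — so {CourseID} is a candidate key.
{RoomNo}⁺ = {Building, CourseID, Credits, Instructor, RoomNo} — all of the relation — so {RoomNo} is a candidate key.
No proper subset of any of these is a key, and no other minimal superkey exists.

{CourseID}, {RoomNo}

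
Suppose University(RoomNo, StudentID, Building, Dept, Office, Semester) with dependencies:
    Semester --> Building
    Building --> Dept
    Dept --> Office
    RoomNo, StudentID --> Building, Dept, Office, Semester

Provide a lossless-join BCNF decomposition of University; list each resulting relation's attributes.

Candidate key of the original relation: {RoomNo, StudentID}.
In {Building, Dept, Office, RoomNo, Semester, StudentID}, {Semester} is not a superkey ({Semester}⁺ restricted to this set is {Building, Dept, Office, Semester}), so split on Semester --> Building, Dept, Office into {Building, Dept, Office, Semester} and {RoomNo, Semester, StudentID}.
In {Building, Dept, Office, Semester}, {Building} is not a superkey ({Building}⁺ restricted to this set is {Building, Dept, Office}), so split on Building --> Dept, Office into {Building, Dept, Office} and {Building, Semester}.
In {Building, Dept, Office}, {Dept} is not a superkey ({Dept}⁺ restricted to this set is {Dept, Office}), so split on Dept --> Office into {Dept, Office} and {Building, Dept}.
{Dept, Office} has no BCNF violation.
{Building, Dept} has no BCNF violation.
{Building, Semester} has no BCNF violation.
{RoomNo, Semester, StudentID} has no BCNF violation.

{Building, Dept}; {Building, Semester}; {Dept, Office}; {RoomNo, Semester, StudentID}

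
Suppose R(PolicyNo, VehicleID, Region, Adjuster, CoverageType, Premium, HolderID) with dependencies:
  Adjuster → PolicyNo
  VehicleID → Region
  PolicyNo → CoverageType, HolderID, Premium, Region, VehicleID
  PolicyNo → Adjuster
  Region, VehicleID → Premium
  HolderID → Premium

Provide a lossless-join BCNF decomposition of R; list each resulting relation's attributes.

Candidate keys of the original relation: {Adjuster}, {PolicyNo}.
{Adjuster, CoverageType, HolderID, PolicyNo, Premium, Region, VehicleID}: {VehicleID} determines {Premium, Region, VehicleID} here but is not a superkey — split on VehicleID → Premium, Region, giving {Premium, Region, VehicleID} and {Adjuster, CoverageType, HolderID, PolicyNo, VehicleID}.
{Premium, Region, VehicleID} is in BCNF.
{Adjuster, CoverageType, HolderID, PolicyNo, VehicleID} is in BCNF.

{Adjuster, CoverageType, HolderID, PolicyNo, VehicleID}; {Premium, Region, VehicleID}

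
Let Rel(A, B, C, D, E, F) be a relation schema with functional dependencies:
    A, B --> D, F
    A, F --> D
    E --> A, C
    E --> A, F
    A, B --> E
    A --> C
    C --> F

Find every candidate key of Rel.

{B} never appears on the right of any FD, so every key must include it.
{A, B} is a candidate key since {A, B}⁺ = {A, B, C, D, E, F} covers every attribute.
{B, E} is a candidate key since {B, E}⁺ = {A, B, C, D, E, F} covers every attribute.
Any other superkey properly contains one of these, so there are no further candidate keys.

{A, B}, {B, E}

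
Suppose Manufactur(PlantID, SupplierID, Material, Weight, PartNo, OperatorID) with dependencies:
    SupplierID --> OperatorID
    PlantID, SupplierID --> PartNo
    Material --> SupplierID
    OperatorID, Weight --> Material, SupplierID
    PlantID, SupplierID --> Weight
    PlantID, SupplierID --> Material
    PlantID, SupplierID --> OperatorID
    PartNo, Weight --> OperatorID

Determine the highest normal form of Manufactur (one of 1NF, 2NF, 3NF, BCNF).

Candidate keys: {Material, PlantID}, {OperatorID, PlantID, Weight}, {PartNo, PlantID, Weight}, {PlantID, SupplierID}. Prime attributes: {Material, OperatorID, PartNo, PlantID, SupplierID, Weight}.
SupplierID --> OperatorID breaks BCNF: {SupplierID}⁺ = {OperatorID, SupplierID}, so {SupplierID} is not a superkey.
But every attribute on its right side ({OperatorID}) is prime, and the same holds for every other non-superkey FD, so 3NF still holds.

3NF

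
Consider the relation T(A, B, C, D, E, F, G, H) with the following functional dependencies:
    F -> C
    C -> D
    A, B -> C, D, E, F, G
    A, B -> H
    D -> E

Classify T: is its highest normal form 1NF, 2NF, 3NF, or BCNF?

2NF

Candidate key: {A, B}. Prime attributes: {A, B}.
For F -> C we have {F}⁺ = {C, D, E, F}; {F} is not a superkey, so BCNF fails.
Because {C} is non-prime and the left side of F -> C is not a superkey, the relation is not in 3NF.
No proper subset of a key has a non-prime attribute in its closure, so there is no partial dependency; 2NF holds.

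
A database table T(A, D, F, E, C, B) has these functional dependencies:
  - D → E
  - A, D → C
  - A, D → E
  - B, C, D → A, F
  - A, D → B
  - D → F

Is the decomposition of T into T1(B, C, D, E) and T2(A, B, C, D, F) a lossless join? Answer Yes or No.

Yes

T1 ∩ T2 = {B, C, D}; its closure under F is {A, B, C, D, E, F}.
T1 is contained in that closure, so T1 ∩ T2 → T1 holds and the join is lossless.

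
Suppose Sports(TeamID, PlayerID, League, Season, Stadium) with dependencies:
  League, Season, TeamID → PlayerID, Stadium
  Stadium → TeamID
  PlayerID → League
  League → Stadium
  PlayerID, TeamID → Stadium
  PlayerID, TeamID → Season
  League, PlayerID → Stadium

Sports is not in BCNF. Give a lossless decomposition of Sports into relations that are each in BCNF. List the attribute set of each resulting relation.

{League, PlayerID, Season}; {League, Stadium}; {Stadium, TeamID}

Candidate keys of the original relation: {League, Season}, {PlayerID}.
In {League, PlayerID, Season, Stadium, TeamID}, {Stadium} is not a superkey ({Stadium}⁺ restricted to this set is {Stadium, TeamID}), so split on Stadium → TeamID into {Stadium, TeamID} and {League, PlayerID, Season, Stadium}.
{Stadium, TeamID} has no BCNF violation.
In {League, PlayerID, Season, Stadium}, {League} is not a superkey ({League}⁺ restricted to this set is {League, Stadium}), so split on League → Stadium into {League, Stadium} and {League, PlayerID, Season}.
{League, Stadium} has no BCNF violation.
{League, PlayerID, Season} has no BCNF violation.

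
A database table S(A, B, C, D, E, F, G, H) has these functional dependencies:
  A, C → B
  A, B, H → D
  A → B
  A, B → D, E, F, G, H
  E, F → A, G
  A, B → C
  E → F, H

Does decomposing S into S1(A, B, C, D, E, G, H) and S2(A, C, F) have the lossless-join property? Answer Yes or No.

The shared attributes are {A, C} and {A, C}⁺ = {A, B, C, D, E, F, G, H}.
This includes all of S1, so the common attributes are a superkey of S1 — the join is lossless.

Yes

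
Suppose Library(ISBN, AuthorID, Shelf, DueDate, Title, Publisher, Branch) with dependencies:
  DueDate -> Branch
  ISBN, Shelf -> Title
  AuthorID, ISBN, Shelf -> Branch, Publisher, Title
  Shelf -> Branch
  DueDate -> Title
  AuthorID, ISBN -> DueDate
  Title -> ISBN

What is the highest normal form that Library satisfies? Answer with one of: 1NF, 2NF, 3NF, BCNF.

Candidate keys: {AuthorID, DueDate, Shelf}, {AuthorID, ISBN, Shelf}, {AuthorID, Shelf, Title}. Prime attributes: {AuthorID, DueDate, ISBN, Shelf, Title}.
DueDate -> Branch breaks BCNF: {DueDate}⁺ = {Branch, DueDate, ISBN, Title}, so {DueDate} is not a superkey.
DueDate -> Branch determines the non-prime attribute {Branch} from a non-superkey — 3NF is violated.
{DueDate} is a proper subset of the key {AuthorID, DueDate, Shelf}, and {DueDate}⁺ contains the non-prime attribute {Branch} — a partial dependency, so 2NF is violated.

1NF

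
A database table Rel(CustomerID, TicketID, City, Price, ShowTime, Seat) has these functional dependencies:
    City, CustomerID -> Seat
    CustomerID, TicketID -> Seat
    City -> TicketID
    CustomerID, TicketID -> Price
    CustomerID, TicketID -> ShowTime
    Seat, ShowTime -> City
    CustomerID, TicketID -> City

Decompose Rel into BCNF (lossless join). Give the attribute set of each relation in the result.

Candidate keys of the original relation: {City, CustomerID}, {CustomerID, Seat, ShowTime}, {CustomerID, TicketID}.
Within {City, CustomerID, Price, Seat, ShowTime, TicketID}: {City}⁺ ∩ {City, CustomerID, Price, Seat, ShowTime, TicketID} = {City, TicketID}, not the whole set, so City -> TicketID violates BCNF; decompose into {City, TicketID} and {City, CustomerID, Price, Seat, ShowTime}.
{City, TicketID} is in BCNF.
Within {City, CustomerID, Price, Seat, ShowTime}: {Seat, ShowTime}⁺ ∩ {City, CustomerID, Price, Seat, ShowTime} = {City, Seat, ShowTime}, not the whole set, so Seat, ShowTime -> City violates BCNF; decompose into {City, Seat, ShowTime} and {CustomerID, Price, Seat, ShowTime}.
{City, Seat, ShowTime} is in BCNF.
{CustomerID, Price, Seat, ShowTime} is in BCNF.

{City, Seat, ShowTime}; {City, TicketID}; {CustomerID, Price, Seat, ShowTime}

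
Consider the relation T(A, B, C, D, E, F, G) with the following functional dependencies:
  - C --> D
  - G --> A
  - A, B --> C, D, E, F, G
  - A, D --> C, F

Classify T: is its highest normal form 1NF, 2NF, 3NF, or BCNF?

2NF

Candidate keys: {A, B}, {B, G}. Prime attributes: {A, B, G}.
For C --> D we have {C}⁺ = {C, D}; {C} is not a superkey, so BCNF fails.
Because {D} is non-prime and the left side of C --> D is not a superkey, the relation is not in 3NF.
No proper subset of a key has a non-prime attribute in its closure, so there is no partial dependency; 2NF holds.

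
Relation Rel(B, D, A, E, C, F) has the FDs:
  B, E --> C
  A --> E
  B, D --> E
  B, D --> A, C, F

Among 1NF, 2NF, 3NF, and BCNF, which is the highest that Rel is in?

Candidate key: {B, D}. Prime attributes: {B, D}.
For B, E --> C we have {B, E}⁺ = {B, C, E}; {B, E} is not a superkey, so BCNF fails.
B, E --> C determines the non-prime attribute {C} from a non-superkey — 3NF is violated.
No proper subset of a key has a non-prime attribute in its closure, so there is no partial dependency; 2NF holds.

2NF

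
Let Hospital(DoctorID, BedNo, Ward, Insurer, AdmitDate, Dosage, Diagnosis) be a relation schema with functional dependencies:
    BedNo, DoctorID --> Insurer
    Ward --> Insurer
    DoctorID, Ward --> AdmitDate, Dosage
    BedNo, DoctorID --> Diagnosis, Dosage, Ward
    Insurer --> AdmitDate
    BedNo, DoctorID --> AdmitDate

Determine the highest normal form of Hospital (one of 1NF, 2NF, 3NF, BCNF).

2NF

Candidate key: {BedNo, DoctorID}. Prime attributes: {BedNo, DoctorID}.
Ward --> Insurer breaks BCNF: {Ward}⁺ = {AdmitDate, Insurer, Ward}, so {Ward} is not a superkey.
Ward --> Insurer determines the non-prime attribute {Insurer} from a non-superkey — 3NF is violated.
No proper subset of a key has a non-prime attribute in its closure, so there is no partial dependency; 2NF holds.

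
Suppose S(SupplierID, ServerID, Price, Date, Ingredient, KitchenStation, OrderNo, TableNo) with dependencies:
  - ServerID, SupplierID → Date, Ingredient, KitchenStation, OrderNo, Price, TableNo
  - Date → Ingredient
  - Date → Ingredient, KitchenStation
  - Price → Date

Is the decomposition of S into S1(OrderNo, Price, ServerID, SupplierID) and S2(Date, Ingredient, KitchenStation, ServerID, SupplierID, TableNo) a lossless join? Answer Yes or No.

The shared attributes are {ServerID, SupplierID} and {ServerID, SupplierID}⁺ = {Date, Ingredient, KitchenStation, OrderNo, Price, ServerID, SupplierID, TableNo}.
This includes all of S1, so the common attributes are a superkey of S1 — the join is lossless.

Yes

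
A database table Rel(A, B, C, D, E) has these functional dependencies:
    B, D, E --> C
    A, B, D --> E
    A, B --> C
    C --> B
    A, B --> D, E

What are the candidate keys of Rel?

{A, B}, {A, C}

No FD produces {A}, so it must be in every candidate key.
{A, B} is a candidate key since {A, B}⁺ = {A, B, C, D, E} covers every attribute.
{A, C} is a candidate key since {A, C}⁺ = {A, B, C, D, E} covers every attribute.
Any other superkey properly contains one of these, so there are no further candidate keys.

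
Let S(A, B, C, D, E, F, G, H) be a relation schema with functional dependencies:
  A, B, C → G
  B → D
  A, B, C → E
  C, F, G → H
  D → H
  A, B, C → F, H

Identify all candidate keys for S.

Attributes never on any right-hand side: {A, B, C} — every candidate key must contain all of them.
{A, B, C}⁺ = {A, B, C, D, E, F, G, H}, which is every attribute, so {A, B, C} is a candidate key.
No other minimal set has full closure, so this is the only candidate key.

{A, B, C}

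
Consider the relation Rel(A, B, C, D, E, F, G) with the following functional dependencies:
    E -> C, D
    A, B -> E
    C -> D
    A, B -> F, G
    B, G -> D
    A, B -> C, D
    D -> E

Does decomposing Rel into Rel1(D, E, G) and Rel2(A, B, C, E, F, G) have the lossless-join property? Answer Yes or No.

Yes

Common attributes: {E, G}; their closure is {C, D, E, G}.
This includes all of Rel1, so the common attributes are a superkey of Rel1 — the join is lossless.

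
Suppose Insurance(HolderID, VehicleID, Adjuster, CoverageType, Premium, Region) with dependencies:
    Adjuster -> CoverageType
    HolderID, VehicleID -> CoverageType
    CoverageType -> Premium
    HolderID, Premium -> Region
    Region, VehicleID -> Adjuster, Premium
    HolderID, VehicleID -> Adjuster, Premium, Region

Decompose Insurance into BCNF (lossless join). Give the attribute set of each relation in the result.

{Adjuster, CoverageType}; {Adjuster, Region, VehicleID}; {CoverageType, Premium}; {HolderID, Region, VehicleID}

Candidate key of the original relation: {HolderID, VehicleID}.
{Adjuster, CoverageType, HolderID, Premium, Region, VehicleID}: {Adjuster} determines {Adjuster, CoverageType, Premium} here but is not a superkey — split on Adjuster -> CoverageType, Premium, giving {Adjuster, CoverageType, Premium} and {Adjuster, HolderID, Region, VehicleID}.
{Adjuster, CoverageType, Premium}: {CoverageType} determines {CoverageType, Premium} here but is not a superkey — split on CoverageType -> Premium, giving {CoverageType, Premium} and {Adjuster, CoverageType}.
{CoverageType, Premium}: every determinant is a superkey — BCNF.
{Adjuster, CoverageType}: every determinant is a superkey — BCNF.
{Adjuster, HolderID, Region, VehicleID}: {Region, VehicleID} determines {Adjuster, Region, VehicleID} here but is not a superkey — split on Region, VehicleID -> Adjuster, giving {Adjuster, Region, VehicleID} and {HolderID, Region, VehicleID}.
{Adjuster, Region, VehicleID}: every determinant is a superkey — BCNF.
{HolderID, Region, VehicleID}: every determinant is a superkey — BCNF.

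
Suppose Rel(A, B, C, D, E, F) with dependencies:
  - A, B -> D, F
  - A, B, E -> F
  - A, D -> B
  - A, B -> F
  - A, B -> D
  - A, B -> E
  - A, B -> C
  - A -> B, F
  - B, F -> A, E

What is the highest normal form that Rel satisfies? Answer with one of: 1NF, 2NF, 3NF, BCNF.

BCNF

Candidate keys: {A}, {B, F}. Prime attributes: {A, B, F}.
The left-hand side of every FD is a superkey, so BCNF is satisfied.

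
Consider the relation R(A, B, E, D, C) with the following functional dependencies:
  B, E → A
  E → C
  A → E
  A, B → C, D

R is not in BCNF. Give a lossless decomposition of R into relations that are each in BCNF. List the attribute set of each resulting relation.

{A, B, D}; {A, E}; {C, E}

Candidate keys of the original relation: {A, B}, {B, E}.
Within {A, B, C, D, E}: {E}⁺ ∩ {A, B, C, D, E} = {C, E}, not the whole set, so E → C violates BCNF; decompose into {C, E} and {A, B, D, E}.
{C, E}: every determinant is a superkey — BCNF.
Within {A, B, D, E}: {A}⁺ ∩ {A, B, D, E} = {A, E}, not the whole set, so A → E violates BCNF; decompose into {A, E} and {A, B, D}.
{A, E}: every determinant is a superkey — BCNF.
{A, B, D}: every determinant is a superkey — BCNF.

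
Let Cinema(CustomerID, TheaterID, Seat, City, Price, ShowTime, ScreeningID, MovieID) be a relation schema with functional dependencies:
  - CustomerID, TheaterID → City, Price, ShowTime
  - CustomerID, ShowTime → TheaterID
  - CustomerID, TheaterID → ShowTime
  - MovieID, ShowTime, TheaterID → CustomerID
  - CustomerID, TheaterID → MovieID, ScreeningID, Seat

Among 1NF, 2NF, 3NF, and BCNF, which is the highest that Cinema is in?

BCNF

Candidate keys: {CustomerID, ShowTime}, {CustomerID, TheaterID}, {MovieID, ShowTime, TheaterID}. Prime attributes: {CustomerID, MovieID, ShowTime, TheaterID}.
The left-hand side of every FD is a superkey, so BCNF is satisfied.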